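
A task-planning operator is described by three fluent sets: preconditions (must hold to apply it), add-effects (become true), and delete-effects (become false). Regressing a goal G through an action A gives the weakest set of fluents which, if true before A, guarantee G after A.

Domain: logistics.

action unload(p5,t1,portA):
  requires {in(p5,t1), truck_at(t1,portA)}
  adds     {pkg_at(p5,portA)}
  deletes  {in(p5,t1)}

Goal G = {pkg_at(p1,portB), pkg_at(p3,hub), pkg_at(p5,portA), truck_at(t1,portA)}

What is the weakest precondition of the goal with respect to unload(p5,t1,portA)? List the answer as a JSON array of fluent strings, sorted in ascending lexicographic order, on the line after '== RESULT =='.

Compute (G \ add) ∪ pre:
  G ∩ del = {}  (empty — regression defined)
  G \ add = {pkg_at(p1,portB), pkg_at(p3,hub), pkg_at(p5,portA), truck_at(t1,portA)} \ {pkg_at(p5,portA)} = {pkg_at(p1,portB), pkg_at(p3,hub), truck_at(t1,portA)}
  ∪ pre   = {pkg_at(p1,portB), pkg_at(p3,hub), truck_at(t1,portA)} ∪ {in(p5,t1), truck_at(t1,portA)}
          = {in(p5,t1), pkg_at(p1,portB), pkg_at(p3,hub), truck_at(t1,portA)}

== RESULT ==
["in(p5,t1)", "pkg_at(p1,portB)", "pkg_at(p3,hub)", "truck_at(t1,portA)"]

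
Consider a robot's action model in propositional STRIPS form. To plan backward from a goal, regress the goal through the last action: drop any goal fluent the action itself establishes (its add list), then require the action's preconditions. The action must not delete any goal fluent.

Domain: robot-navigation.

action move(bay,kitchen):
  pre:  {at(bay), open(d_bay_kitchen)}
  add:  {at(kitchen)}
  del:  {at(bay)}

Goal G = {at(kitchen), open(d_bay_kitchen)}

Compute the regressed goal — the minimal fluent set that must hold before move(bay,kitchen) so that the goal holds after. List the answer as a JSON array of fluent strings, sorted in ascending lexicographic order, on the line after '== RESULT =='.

Regress:
  G ∩ del = {}  (empty — regression defined)
  G \ add = {at(kitchen), open(d_bay_kitchen)} \ {at(kitchen)} = {open(d_bay_kitchen)}
  ∪ pre   = {open(d_bay_kitchen)} ∪ {at(bay), open(d_bay_kitchen)}
          = {at(bay), open(d_bay_kitchen)}

== RESULT ==
["at(bay)", "open(d_bay_kitchen)"]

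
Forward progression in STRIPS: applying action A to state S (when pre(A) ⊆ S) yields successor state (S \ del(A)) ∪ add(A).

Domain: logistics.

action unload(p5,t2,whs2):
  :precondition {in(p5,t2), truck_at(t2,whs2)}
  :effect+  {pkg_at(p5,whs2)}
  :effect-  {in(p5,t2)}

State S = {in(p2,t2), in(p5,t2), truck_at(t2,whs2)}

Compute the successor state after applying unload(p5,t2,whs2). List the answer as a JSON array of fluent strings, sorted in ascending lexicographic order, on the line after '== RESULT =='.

Progress:
  pre ⊆ S: {in(p5,t2), truck_at(t2,whs2)} ⊆ S  — applicable
  S \ del = {in(p2,t2), truck_at(t2,whs2)}
  ∪ add   = {in(p2,t2), pkg_at(p5,whs2), truck_at(t2,whs2)}

== RESULT ==
["in(p2,t2)", "pkg_at(p5,whs2)", "truck_at(t2,whs2)"]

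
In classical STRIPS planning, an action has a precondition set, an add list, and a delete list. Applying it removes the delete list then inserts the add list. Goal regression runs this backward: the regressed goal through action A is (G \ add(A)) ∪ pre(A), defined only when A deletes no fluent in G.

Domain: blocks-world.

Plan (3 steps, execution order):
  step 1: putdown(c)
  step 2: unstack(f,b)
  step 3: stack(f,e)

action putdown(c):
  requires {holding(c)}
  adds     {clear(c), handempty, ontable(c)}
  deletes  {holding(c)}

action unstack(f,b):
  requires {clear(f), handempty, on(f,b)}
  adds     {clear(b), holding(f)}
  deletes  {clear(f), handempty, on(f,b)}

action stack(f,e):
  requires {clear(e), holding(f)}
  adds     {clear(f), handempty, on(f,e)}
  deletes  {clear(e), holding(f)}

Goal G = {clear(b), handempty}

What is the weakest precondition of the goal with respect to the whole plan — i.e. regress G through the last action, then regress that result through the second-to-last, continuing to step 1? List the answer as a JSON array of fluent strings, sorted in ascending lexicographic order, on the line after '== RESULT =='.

Regress step by step:
  through step 3 (stack(f,e)): drop {handempty}, keep {clear(b)}, require {clear(e), holding(f)}
    → {clear(b), clear(e), holding(f)}
  through step 2 (unstack(f,b)): drop {clear(b), holding(f)}, keep {clear(e)}, require {clear(f), handempty, on(f,b)}
    → {clear(e), clear(f), handempty, on(f,b)}
  through step 1 (putdown(c)): drop {handempty}, keep {clear(e), clear(f), on(f,b)}, require {holding(c)}
    → {clear(e), clear(f), holding(c), on(f,b)}

== RESULT ==
["clear(e)", "clear(f)", "holding(c)", "on(f,b)"]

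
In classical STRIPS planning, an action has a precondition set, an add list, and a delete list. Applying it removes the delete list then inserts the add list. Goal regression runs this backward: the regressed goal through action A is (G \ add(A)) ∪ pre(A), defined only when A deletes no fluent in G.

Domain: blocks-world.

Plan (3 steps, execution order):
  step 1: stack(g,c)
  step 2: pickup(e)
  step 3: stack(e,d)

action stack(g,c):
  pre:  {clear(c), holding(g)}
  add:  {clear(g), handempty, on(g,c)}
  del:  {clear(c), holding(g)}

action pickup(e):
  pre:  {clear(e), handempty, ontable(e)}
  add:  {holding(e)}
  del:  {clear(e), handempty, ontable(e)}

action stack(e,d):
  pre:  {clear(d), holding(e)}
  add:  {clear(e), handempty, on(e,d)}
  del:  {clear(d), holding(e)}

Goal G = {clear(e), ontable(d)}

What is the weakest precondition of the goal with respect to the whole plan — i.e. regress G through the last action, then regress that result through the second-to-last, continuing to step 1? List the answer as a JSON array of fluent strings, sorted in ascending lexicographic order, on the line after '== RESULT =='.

Regress step by step:
  through step 3 (stack(e,d)): drop {clear(e)}, keep {ontable(d)}, require {clear(d), holding(e)}
    → {clear(d), holding(e), ontable(d)}
  through step 2 (pickup(e)): drop {holding(e)}, keep {clear(d), ontable(d)}, require {clear(e), handempty, ontable(e)}
    → {clear(d), clear(e), handempty, ontable(d), ontable(e)}
  through step 1 (stack(g,c)): drop {handempty}, keep {clear(d), clear(e), ontable(d), ontable(e)}, require {clear(c), holding(g)}
    → {clear(c), clear(d), clear(e), holding(g), ontable(d), ontable(e)}

== RESULT ==
["clear(c)", "clear(d)", "clear(e)", "holding(g)", "ontable(d)", "ontable(e)"]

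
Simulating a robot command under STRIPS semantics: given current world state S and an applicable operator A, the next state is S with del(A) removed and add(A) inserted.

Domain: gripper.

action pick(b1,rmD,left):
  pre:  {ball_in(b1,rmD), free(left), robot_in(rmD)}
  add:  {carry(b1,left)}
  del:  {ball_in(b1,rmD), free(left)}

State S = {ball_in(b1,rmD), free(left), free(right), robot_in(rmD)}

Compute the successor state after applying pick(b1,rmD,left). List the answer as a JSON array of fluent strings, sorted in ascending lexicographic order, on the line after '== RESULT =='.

Compute (S \ del) ∪ add:
  pre ⊆ S: {ball_in(b1,rmD), free(left), robot_in(rmD)} ⊆ S  — applicable
  S \ del = {free(right), robot_in(rmD)}
  ∪ add   = {carry(b1,left), free(right), robot_in(rmD)}

== RESULT ==
["carry(b1,left)", "free(right)", "robot_in(rmD)"]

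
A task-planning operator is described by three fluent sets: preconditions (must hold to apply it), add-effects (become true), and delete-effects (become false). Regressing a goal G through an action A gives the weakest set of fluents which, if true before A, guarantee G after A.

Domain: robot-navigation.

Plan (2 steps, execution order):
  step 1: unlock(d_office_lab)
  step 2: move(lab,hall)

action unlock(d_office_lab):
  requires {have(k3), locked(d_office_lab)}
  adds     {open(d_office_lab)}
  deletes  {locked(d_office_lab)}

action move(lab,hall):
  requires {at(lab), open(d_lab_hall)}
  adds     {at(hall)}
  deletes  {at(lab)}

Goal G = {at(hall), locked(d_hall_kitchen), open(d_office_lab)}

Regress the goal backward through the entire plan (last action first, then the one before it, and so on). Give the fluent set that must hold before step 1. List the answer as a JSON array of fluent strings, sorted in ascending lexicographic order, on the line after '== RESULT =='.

Regress step by step:
  through step 2 (move(lab,hall)): drop {at(hall)}, keep {locked(d_hall_kitchen), open(d_office_lab)}, require {at(lab), open(d_lab_hall)}
    → {at(lab), locked(d_hall_kitchen), open(d_lab_hall), open(d_office_lab)}
  through step 1 (unlock(d_office_lab)): drop {open(d_office_lab)}, keep {at(lab), locked(d_hall_kitchen), open(d_lab_hall)}, require {have(k3), locked(d_office_lab)}
    → {at(lab), have(k3), locked(d_hall_kitchen), locked(d_office_lab), open(d_lab_hall)}

== RESULT ==
["at(lab)", "have(k3)", "locked(d_hall_kitchen)", "locked(d_office_lab)", "open(d_lab_hall)"]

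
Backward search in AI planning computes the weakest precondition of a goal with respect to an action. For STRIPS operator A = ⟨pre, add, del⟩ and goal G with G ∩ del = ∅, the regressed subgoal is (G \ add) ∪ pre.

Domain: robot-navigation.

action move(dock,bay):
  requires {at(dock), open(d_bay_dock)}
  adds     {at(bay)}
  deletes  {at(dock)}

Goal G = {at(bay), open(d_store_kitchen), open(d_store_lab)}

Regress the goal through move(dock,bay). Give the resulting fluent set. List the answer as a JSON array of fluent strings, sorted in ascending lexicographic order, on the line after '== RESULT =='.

Regress:
  G ∩ del = {}  (empty — regression defined)
  G \ add = {at(bay), open(d_store_kitchen), open(d_store_lab)} \ {at(bay)} = {open(d_store_kitchen), open(d_store_lab)}
  ∪ pre   = {open(d_store_kitchen), open(d_store_lab)} ∪ {at(dock), open(d_bay_dock)}
          = {at(dock), open(d_bay_dock), open(d_store_kitchen), open(d_store_lab)}

== RESULT ==
["at(dock)", "open(d_bay_dock)", "open(d_store_kitchen)", "open(d_store_lab)"]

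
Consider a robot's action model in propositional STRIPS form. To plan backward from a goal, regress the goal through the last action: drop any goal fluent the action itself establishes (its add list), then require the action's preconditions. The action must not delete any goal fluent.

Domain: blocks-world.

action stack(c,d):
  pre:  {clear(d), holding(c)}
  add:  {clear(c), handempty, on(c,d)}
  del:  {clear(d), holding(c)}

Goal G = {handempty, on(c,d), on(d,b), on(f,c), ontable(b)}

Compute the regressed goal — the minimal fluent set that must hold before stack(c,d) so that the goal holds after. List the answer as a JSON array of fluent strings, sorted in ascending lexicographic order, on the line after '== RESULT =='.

Compute (G \ add) ∪ pre:
  G ∩ del = {}  (empty — regression defined)
  G \ add = {handempty, on(c,d), on(d,b), on(f,c), ontable(b)} \ {clear(c), handempty, on(c,d)} = {on(d,b), on(f,c), ontable(b)}
  ∪ pre   = {on(d,b), on(f,c), ontable(b)} ∪ {clear(d), holding(c)}
          = {clear(d), holding(c), on(d,b), on(f,c), ontable(b)}

== RESULT ==
["clear(d)", "holding(c)", "on(d,b)", "on(f,c)", "ontable(b)"]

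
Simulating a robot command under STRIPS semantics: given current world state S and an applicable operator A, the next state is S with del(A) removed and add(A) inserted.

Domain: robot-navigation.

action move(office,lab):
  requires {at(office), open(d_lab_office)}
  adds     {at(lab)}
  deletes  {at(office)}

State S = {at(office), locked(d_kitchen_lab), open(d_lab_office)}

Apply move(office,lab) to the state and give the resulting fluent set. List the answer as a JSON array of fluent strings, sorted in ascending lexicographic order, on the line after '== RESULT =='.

Compute (S \ del) ∪ add:
  pre ⊆ S: {at(office), open(d_lab_office)} ⊆ S  — applicable
  S \ del = {locked(d_kitchen_lab), open(d_lab_office)}
  ∪ add   = {at(lab), locked(d_kitchen_lab), open(d_lab_office)}

== RESULT ==
["at(lab)", "locked(d_kitchen_lab)", "open(d_lab_office)"]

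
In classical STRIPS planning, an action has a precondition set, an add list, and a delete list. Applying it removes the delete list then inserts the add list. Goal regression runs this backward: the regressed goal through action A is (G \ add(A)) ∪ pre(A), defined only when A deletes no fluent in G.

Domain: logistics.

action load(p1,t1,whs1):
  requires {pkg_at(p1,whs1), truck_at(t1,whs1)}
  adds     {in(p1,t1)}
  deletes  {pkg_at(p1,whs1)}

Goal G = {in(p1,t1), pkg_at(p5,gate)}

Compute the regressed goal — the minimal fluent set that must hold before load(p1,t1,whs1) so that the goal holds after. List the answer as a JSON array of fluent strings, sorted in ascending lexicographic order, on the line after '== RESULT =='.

Regress:
  G ∩ del = {}  (empty — regression defined)
  G \ add = {in(p1,t1), pkg_at(p5,gate)} \ {in(p1,t1)} = {pkg_at(p5,gate)}
  ∪ pre   = {pkg_at(p5,gate)} ∪ {pkg_at(p1,whs1), truck_at(t1,whs1)}
          = {pkg_at(p1,whs1), pkg_at(p5,gate), truck_at(t1,whs1)}

== RESULT ==
["pkg_at(p1,whs1)", "pkg_at(p5,gate)", "truck_at(t1,whs1)"]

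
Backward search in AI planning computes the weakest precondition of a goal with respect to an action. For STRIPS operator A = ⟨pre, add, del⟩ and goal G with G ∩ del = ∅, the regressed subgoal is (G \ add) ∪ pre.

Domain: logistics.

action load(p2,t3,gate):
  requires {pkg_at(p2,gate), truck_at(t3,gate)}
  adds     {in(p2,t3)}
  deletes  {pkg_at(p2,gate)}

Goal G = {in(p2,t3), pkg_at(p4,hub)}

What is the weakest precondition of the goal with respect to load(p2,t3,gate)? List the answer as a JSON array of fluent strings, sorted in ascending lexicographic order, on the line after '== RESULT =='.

Compute (G \ add) ∪ pre:
  G ∩ del = {}  (empty — regression defined)
  G \ add = {in(p2,t3), pkg_at(p4,hub)} \ {in(p2,t3)} = {pkg_at(p4,hub)}
  ∪ pre   = {pkg_at(p4,hub)} ∪ {pkg_at(p2,gate), truck_at(t3,gate)}
          = {pkg_at(p2,gate), pkg_at(p4,hub), truck_at(t3,gate)}

== RESULT ==
["pkg_at(p2,gate)", "pkg_at(p4,hub)", "truck_at(t3,gate)"]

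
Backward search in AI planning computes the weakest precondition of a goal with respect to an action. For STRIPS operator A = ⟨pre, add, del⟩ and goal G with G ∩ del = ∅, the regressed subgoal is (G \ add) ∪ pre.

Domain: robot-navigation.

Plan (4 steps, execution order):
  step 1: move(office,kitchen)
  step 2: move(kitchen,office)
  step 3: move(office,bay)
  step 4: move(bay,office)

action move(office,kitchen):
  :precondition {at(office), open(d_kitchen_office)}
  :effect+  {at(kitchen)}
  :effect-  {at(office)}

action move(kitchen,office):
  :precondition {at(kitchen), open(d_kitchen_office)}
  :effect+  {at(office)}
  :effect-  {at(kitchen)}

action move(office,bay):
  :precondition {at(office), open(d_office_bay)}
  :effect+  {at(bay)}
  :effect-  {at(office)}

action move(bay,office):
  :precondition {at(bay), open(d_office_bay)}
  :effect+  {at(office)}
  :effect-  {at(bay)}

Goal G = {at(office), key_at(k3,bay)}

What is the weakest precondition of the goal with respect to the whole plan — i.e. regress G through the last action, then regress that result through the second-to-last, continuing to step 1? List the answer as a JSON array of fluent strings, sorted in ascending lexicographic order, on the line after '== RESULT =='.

Regress step by step:
  through step 4 (move(bay,office)): drop {at(office)}, keep {key_at(k3,bay)}, require {at(bay), open(d_office_bay)}
    → {at(bay), key_at(k3,bay), open(d_office_bay)}
  through step 3 (move(office,bay)): drop {at(bay)}, keep {key_at(k3,bay), open(d_office_bay)}, require {at(office), open(d_office_bay)}
    → {at(office), key_at(k3,bay), open(d_office_bay)}
  through step 2 (move(kitchen,office)): drop {at(office)}, keep {key_at(k3,bay), open(d_office_bay)}, require {at(kitchen), open(d_kitchen_office)}
    → {at(kitchen), key_at(k3,bay), open(d_kitchen_office), open(d_office_bay)}
  through step 1 (move(office,kitchen)): drop {at(kitchen)}, keep {key_at(k3,bay), open(d_kitchen_office), open(d_office_bay)}, require {at(office), open(d_kitchen_office)}
    → {at(office), key_at(k3,bay), open(d_kitchen_office), open(d_office_bay)}

== RESULT ==
["at(office)", "key_at(k3,bay)", "open(d_kitchen_office)", "open(d_office_bay)"]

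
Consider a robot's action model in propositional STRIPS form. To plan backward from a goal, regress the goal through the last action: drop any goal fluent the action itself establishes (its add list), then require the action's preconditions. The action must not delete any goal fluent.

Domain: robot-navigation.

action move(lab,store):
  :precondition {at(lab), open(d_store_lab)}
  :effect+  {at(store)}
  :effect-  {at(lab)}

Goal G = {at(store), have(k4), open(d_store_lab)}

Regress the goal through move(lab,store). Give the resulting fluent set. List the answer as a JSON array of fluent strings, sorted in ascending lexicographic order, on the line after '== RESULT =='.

Regress:
  G ∩ del = {}  (empty — regression defined)
  G \ add = {at(store), have(k4), open(d_store_lab)} \ {at(store)} = {have(k4), open(d_store_lab)}
  ∪ pre   = {have(k4), open(d_store_lab)} ∪ {at(lab), open(d_store_lab)}
          = {at(lab), have(k4), open(d_store_lab)}

== RESULT ==
["at(lab)", "have(k4)", "open(d_store_lab)"]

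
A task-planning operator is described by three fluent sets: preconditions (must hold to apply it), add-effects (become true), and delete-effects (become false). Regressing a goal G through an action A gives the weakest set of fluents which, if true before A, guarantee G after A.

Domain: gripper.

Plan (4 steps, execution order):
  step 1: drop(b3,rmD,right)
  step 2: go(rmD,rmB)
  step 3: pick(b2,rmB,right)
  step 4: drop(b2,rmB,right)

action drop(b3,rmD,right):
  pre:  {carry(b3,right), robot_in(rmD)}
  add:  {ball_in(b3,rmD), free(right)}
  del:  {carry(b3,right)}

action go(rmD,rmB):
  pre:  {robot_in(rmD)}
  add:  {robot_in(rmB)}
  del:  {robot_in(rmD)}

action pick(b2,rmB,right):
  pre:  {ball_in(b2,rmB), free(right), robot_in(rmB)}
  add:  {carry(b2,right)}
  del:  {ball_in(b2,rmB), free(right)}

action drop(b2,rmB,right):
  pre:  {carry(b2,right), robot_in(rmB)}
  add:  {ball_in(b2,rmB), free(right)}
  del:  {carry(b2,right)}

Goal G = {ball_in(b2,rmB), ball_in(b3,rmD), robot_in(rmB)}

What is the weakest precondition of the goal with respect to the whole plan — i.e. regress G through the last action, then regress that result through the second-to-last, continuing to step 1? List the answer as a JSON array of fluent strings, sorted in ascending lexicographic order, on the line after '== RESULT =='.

Work backward from the goal:
  through step 4 (drop(b2,rmB,right)): drop {ball_in(b2,rmB)}, keep {ball_in(b3,rmD), robot_in(rmB)}, require {carry(b2,right), robot_in(rmB)}
    → {ball_in(b3,rmD), carry(b2,right), robot_in(rmB)}
  through step 3 (pick(b2,rmB,right)): drop {carry(b2,right)}, keep {ball_in(b3,rmD), robot_in(rmB)}, require {ball_in(b2,rmB), free(right), robot_in(rmB)}
    → {ball_in(b2,rmB), ball_in(b3,rmD), free(right), robot_in(rmB)}
  through step 2 (go(rmD,rmB)): drop {robot_in(rmB)}, keep {ball_in(b2,rmB), ball_in(b3,rmD), free(right)}, require {robot_in(rmD)}
    → {ball_in(b2,rmB), ball_in(b3,rmD), free(right), robot_in(rmD)}
  through step 1 (drop(b3,rmD,right)): drop {ball_in(b3,rmD), free(right)}, keep {ball_in(b2,rmB), robot_in(rmD)}, require {carry(b3,right), robot_in(rmD)}
    → {ball_in(b2,rmB), carry(b3,right), robot_in(rmD)}

== RESULT ==
["ball_in(b2,rmB)", "carry(b3,right)", "robot_in(rmD)"]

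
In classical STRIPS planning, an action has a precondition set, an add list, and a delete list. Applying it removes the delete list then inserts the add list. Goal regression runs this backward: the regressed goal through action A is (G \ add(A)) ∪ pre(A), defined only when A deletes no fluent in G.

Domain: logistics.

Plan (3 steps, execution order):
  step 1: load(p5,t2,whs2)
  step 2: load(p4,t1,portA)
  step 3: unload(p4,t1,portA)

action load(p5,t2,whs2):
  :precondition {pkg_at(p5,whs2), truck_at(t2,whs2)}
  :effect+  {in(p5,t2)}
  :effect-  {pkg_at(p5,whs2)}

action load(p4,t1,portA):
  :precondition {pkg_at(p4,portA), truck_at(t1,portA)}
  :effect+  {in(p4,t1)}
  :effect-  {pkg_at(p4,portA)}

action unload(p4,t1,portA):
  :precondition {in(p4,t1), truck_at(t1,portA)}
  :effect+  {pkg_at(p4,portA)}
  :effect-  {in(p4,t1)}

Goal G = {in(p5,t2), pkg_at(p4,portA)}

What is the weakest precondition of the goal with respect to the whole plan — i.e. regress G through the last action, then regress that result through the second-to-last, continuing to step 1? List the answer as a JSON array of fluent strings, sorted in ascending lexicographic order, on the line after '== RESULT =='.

Work backward from the goal:
  through step 3 (unload(p4,t1,portA)): drop {pkg_at(p4,portA)}, keep {in(p5,t2)}, require {in(p4,t1), truck_at(t1,portA)}
    → {in(p4,t1), in(p5,t2), truck_at(t1,portA)}
  through step 2 (load(p4,t1,portA)): drop {in(p4,t1)}, keep {in(p5,t2), truck_at(t1,portA)}, require {pkg_at(p4,portA), truck_at(t1,portA)}
    → {in(p5,t2), pkg_at(p4,portA), truck_at(t1,portA)}
  through step 1 (load(p5,t2,whs2)): drop {in(p5,t2)}, keep {pkg_at(p4,portA), truck_at(t1,portA)}, require {pkg_at(p5,whs2), truck_at(t2,whs2)}
    → {pkg_at(p4,portA), pkg_at(p5,whs2), truck_at(t1,portA), truck_at(t2,whs2)}

== RESULT ==
["pkg_at(p4,portA)", "pkg_at(p5,whs2)", "truck_at(t1,portA)", "truck_at(t2,whs2)"]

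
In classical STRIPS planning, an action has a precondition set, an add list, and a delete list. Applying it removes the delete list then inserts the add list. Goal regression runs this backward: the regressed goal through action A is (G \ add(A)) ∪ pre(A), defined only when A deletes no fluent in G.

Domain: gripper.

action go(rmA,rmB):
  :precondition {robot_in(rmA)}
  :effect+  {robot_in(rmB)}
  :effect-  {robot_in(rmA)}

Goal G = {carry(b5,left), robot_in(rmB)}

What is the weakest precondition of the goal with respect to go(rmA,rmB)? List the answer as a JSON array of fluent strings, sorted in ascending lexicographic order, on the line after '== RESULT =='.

Regress:
  G ∩ del = {}  (empty — regression defined)
  G \ add = {carry(b5,left), robot_in(rmB)} \ {robot_in(rmB)} = {carry(b5,left)}
  ∪ pre   = {carry(b5,left)} ∪ {robot_in(rmA)}
          = {carry(b5,left), robot_in(rmA)}

== RESULT ==
["carry(b5,left)", "robot_in(rmA)"]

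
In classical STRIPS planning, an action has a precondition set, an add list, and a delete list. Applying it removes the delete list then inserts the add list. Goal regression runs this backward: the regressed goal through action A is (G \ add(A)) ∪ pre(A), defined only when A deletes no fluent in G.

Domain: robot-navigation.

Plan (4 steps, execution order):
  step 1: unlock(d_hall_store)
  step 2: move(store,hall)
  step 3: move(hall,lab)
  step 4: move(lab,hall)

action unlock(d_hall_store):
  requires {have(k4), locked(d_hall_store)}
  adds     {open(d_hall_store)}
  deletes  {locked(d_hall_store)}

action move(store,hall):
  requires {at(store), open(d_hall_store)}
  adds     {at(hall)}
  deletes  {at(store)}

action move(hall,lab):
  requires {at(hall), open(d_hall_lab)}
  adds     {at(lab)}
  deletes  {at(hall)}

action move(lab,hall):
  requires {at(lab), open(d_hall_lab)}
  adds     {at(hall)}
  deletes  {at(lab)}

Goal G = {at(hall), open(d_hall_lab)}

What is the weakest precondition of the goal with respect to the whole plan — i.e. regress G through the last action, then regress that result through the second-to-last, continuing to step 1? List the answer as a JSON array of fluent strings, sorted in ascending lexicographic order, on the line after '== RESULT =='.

Work backward from the goal:
  through step 4 (move(lab,hall)): drop {at(hall)}, keep {open(d_hall_lab)}, require {at(lab), open(d_hall_lab)}
    → {at(lab), open(d_hall_lab)}
  through step 3 (move(hall,lab)): drop {at(lab)}, keep {open(d_hall_lab)}, require {at(hall), open(d_hall_lab)}
    → {at(hall), open(d_hall_lab)}
  through step 2 (move(store,hall)): drop {at(hall)}, keep {open(d_hall_lab)}, require {at(store), open(d_hall_store)}
    → {at(store), open(d_hall_lab), open(d_hall_store)}
  through step 1 (unlock(d_hall_store)): drop {open(d_hall_store)}, keep {at(store), open(d_hall_lab)}, require {have(k4), locked(d_hall_store)}
    → {at(store), have(k4), locked(d_hall_store), open(d_hall_lab)}

== RESULT ==
["at(store)", "have(k4)", "locked(d_hall_store)", "open(d_hall_lab)"]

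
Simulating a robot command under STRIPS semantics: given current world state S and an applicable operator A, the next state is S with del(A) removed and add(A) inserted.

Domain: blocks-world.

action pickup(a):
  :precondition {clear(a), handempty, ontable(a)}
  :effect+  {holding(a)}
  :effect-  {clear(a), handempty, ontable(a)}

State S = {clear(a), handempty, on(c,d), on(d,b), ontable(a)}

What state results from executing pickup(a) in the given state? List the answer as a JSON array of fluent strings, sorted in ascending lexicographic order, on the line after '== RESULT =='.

Compute (S \ del) ∪ add:
  pre ⊆ S: {clear(a), handempty, ontable(a)} ⊆ S  — applicable
  S \ del = {on(c,d), on(d,b)}
  ∪ add   = {holding(a), on(c,d), on(d,b)}

== RESULT ==
["holding(a)", "on(c,d)", "on(d,b)"]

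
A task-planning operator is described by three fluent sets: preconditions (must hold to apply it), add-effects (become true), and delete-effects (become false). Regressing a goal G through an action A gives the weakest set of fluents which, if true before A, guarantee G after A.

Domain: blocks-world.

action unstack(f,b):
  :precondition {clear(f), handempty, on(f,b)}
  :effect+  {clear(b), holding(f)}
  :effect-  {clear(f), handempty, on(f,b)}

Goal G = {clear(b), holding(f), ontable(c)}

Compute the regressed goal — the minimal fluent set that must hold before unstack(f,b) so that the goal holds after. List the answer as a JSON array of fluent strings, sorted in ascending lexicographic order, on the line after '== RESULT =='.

Compute (G \ add) ∪ pre:
  G ∩ del = {}  (empty — regression defined)
  G \ add = {clear(b), holding(f), ontable(c)} \ {clear(b), holding(f)} = {ontable(c)}
  ∪ pre   = {ontable(c)} ∪ {clear(f), handempty, on(f,b)}
          = {clear(f), handempty, on(f,b), ontable(c)}

== RESULT ==
["clear(f)", "handempty", "on(f,b)", "ontable(c)"]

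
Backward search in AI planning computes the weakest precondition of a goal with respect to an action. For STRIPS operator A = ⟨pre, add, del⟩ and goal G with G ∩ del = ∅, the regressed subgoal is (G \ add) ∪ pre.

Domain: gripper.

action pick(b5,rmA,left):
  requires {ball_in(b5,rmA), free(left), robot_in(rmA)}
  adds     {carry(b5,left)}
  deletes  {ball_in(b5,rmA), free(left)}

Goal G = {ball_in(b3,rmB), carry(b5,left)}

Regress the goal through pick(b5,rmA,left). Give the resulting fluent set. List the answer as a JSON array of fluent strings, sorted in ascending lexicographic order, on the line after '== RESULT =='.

Compute (G \ add) ∪ pre:
  G ∩ del = {}  (empty — regression defined)
  G \ add = {ball_in(b3,rmB), carry(b5,left)} \ {carry(b5,left)} = {ball_in(b3,rmB)}
  ∪ pre   = {ball_in(b3,rmB)} ∪ {ball_in(b5,rmA), free(left), robot_in(rmA)}
          = {ball_in(b3,rmB), ball_in(b5,rmA), free(left), robot_in(rmA)}

== RESULT ==
["ball_in(b3,rmB)", "ball_in(b5,rmA)", "free(left)", "robot_in(rmA)"]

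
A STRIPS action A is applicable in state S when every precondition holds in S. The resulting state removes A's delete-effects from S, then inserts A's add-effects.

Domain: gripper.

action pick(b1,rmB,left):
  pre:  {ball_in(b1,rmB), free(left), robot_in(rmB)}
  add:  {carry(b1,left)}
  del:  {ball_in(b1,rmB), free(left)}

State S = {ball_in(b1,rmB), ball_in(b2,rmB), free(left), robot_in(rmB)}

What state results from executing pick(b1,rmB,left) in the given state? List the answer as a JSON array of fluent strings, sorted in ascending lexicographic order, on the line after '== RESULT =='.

Compute (S \ del) ∪ add:
  pre ⊆ S: {ball_in(b1,rmB), free(left), robot_in(rmB)} ⊆ S  — applicable
  S \ del = {ball_in(b2,rmB), robot_in(rmB)}
  ∪ add   = {ball_in(b2,rmB), carry(b1,left), robot_in(rmB)}

== RESULT ==
["ball_in(b2,rmB)", "carry(b1,left)", "robot_in(rmB)"]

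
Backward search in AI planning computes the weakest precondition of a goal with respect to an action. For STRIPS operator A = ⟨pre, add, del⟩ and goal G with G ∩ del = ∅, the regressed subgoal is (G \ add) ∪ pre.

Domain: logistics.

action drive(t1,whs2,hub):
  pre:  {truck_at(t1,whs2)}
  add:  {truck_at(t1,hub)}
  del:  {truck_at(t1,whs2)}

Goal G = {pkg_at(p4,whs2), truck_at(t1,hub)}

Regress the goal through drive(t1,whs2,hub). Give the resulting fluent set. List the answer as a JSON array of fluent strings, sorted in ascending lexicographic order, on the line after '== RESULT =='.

Compute (G \ add) ∪ pre:
  G ∩ del = {}  (empty — regression defined)
  G \ add = {pkg_at(p4,whs2), truck_at(t1,hub)} \ {truck_at(t1,hub)} = {pkg_at(p4,whs2)}
  ∪ pre   = {pkg_at(p4,whs2)} ∪ {truck_at(t1,whs2)}
          = {pkg_at(p4,whs2), truck_at(t1,whs2)}

== RESULT ==
["pkg_at(p4,whs2)", "truck_at(t1,whs2)"]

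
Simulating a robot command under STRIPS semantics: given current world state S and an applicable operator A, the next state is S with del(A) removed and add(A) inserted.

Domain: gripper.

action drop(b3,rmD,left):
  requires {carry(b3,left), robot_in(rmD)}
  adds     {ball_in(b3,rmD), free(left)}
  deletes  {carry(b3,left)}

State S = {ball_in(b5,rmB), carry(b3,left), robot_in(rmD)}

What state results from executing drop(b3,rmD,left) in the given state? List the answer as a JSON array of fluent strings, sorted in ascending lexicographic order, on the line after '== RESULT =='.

Compute (S \ del) ∪ add:
  pre ⊆ S: {carry(b3,left), robot_in(rmD)} ⊆ S  — applicable
  S \ del = {ball_in(b5,rmB), robot_in(rmD)}
  ∪ add   = {ball_in(b3,rmD), ball_in(b5,rmB), free(left), robot_in(rmD)}

== RESULT ==
["ball_in(b3,rmD)", "ball_in(b5,rmB)", "free(left)", "robot_in(rmD)"]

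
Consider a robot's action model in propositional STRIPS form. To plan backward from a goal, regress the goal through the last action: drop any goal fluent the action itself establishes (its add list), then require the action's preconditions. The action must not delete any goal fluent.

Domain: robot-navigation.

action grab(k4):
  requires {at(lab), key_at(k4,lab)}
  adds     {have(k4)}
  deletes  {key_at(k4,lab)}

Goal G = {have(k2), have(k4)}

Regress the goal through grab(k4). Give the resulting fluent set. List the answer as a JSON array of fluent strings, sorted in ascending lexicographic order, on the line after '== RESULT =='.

Regress:
  G ∩ del = {}  (empty — regression defined)
  G \ add = {have(k2), have(k4)} \ {have(k4)} = {have(k2)}
  ∪ pre   = {have(k2)} ∪ {at(lab), key_at(k4,lab)}
          = {at(lab), have(k2), key_at(k4,lab)}

== RESULT ==
["at(lab)", "have(k2)", "key_at(k4,lab)"]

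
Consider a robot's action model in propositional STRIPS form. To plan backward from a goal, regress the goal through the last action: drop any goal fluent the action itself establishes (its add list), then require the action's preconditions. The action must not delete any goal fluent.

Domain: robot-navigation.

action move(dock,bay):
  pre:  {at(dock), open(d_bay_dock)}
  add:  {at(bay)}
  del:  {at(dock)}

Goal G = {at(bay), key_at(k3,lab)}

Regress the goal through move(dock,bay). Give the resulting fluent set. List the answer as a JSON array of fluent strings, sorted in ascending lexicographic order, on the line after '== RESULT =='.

Regress:
  G ∩ del = {}  (empty — regression defined)
  G \ add = {at(bay), key_at(k3,lab)} \ {at(bay)} = {key_at(k3,lab)}
  ∪ pre   = {key_at(k3,lab)} ∪ {at(dock), open(d_bay_dock)}
          = {at(dock), key_at(k3,lab), open(d_bay_dock)}

== RESULT ==
["at(dock)", "key_at(k3,lab)", "open(d_bay_dock)"]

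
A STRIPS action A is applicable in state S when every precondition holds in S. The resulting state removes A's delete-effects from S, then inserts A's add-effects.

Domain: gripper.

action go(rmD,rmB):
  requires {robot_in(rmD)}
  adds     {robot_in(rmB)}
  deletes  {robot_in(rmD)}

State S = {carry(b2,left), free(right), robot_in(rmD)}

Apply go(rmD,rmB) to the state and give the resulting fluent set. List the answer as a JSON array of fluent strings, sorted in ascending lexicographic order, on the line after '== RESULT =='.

Progress:
  pre ⊆ S: {robot_in(rmD)} ⊆ S  — applicable
  S \ del = {carry(b2,left), free(right)}
  ∪ add   = {carry(b2,left), free(right), robot_in(rmB)}

== RESULT ==
["carry(b2,left)", "free(right)", "robot_in(rmB)"]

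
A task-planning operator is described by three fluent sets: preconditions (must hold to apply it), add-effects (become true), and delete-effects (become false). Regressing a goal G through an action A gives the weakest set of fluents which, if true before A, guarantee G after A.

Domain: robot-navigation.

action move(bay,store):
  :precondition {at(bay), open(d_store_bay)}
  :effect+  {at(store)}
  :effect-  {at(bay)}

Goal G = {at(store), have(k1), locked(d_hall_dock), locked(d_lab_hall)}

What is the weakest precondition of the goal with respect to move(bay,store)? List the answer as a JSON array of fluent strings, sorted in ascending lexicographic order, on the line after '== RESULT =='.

Compute (G \ add) ∪ pre:
  G ∩ del = {}  (empty — regression defined)
  G \ add = {at(store), have(k1), locked(d_hall_dock), locked(d_lab_hall)} \ {at(store)} = {have(k1), locked(d_hall_dock), locked(d_lab_hall)}
  ∪ pre   = {have(k1), locked(d_hall_dock), locked(d_lab_hall)} ∪ {at(bay), open(d_store_bay)}
          = {at(bay), have(k1), locked(d_hall_dock), locked(d_lab_hall), open(d_store_bay)}

== RESULT ==
["at(bay)", "have(k1)", "locked(d_hall_dock)", "locked(d_lab_hall)", "open(d_store_bay)"]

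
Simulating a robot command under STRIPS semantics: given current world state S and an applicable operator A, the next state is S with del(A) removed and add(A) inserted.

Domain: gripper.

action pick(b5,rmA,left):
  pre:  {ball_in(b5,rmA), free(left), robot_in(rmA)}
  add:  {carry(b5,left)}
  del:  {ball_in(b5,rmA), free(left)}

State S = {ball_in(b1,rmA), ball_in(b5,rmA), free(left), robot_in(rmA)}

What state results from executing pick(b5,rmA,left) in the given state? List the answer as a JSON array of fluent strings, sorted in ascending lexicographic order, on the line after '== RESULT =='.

Compute (S \ del) ∪ add:
  pre ⊆ S: {ball_in(b5,rmA), free(left), robot_in(rmA)} ⊆ S  — applicable
  S \ del = {ball_in(b1,rmA), robot_in(rmA)}
  ∪ add   = {ball_in(b1,rmA), carry(b5,left), robot_in(rmA)}

== RESULT ==
["ball_in(b1,rmA)", "carry(b5,left)", "robot_in(rmA)"]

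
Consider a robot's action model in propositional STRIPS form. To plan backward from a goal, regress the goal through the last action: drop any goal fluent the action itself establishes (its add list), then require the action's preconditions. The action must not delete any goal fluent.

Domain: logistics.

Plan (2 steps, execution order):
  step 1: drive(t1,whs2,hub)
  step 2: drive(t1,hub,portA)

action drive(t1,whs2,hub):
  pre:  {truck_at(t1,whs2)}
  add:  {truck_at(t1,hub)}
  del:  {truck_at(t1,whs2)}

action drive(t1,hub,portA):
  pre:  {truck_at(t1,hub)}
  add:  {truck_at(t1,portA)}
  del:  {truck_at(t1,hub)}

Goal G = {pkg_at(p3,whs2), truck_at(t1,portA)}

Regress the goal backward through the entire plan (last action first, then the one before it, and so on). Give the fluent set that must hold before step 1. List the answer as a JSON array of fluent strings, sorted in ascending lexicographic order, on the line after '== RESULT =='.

Work backward from the goal:
  through step 2 (drive(t1,hub,portA)): drop {truck_at(t1,portA)}, keep {pkg_at(p3,whs2)}, require {truck_at(t1,hub)}
    → {pkg_at(p3,whs2), truck_at(t1,hub)}
  through step 1 (drive(t1,whs2,hub)): drop {truck_at(t1,hub)}, keep {pkg_at(p3,whs2)}, require {truck_at(t1,whs2)}
    → {pkg_at(p3,whs2), truck_at(t1,whs2)}

== RESULT ==
["pkg_at(p3,whs2)", "truck_at(t1,whs2)"]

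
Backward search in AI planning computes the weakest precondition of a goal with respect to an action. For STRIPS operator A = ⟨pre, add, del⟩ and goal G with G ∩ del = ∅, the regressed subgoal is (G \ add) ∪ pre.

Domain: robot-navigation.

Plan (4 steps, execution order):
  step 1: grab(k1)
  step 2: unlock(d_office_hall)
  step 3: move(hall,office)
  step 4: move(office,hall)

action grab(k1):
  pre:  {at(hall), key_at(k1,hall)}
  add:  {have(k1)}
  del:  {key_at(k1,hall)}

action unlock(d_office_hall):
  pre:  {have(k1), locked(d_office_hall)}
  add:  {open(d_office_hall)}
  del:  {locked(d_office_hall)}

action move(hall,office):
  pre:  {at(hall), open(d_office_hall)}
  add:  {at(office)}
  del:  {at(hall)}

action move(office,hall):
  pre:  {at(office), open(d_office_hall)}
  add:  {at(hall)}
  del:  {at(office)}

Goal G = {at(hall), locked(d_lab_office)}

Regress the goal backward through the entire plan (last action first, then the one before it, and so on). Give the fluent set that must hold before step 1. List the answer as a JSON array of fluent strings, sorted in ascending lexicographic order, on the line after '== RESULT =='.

Work backward from the goal:
  through step 4 (move(office,hall)): drop {at(hall)}, keep {locked(d_lab_office)}, require {at(office), open(d_office_hall)}
    → {at(office), locked(d_lab_office), open(d_office_hall)}
  through step 3 (move(hall,office)): drop {at(office)}, keep {locked(d_lab_office), open(d_office_hall)}, require {at(hall), open(d_office_hall)}
    → {at(hall), locked(d_lab_office), open(d_office_hall)}
  through step 2 (unlock(d_office_hall)): drop {open(d_office_hall)}, keep {at(hall), locked(d_lab_office)}, require {have(k1), locked(d_office_hall)}
    → {at(hall), have(k1), locked(d_lab_office), locked(d_office_hall)}
  through step 1 (grab(k1)): drop {have(k1)}, keep {at(hall), locked(d_lab_office), locked(d_office_hall)}, require {at(hall), key_at(k1,hall)}
    → {at(hall), key_at(k1,hall), locked(d_lab_office), locked(d_office_hall)}

== RESULT ==
["at(hall)", "key_at(k1,hall)", "locked(d_lab_office)", "locked(d_office_hall)"]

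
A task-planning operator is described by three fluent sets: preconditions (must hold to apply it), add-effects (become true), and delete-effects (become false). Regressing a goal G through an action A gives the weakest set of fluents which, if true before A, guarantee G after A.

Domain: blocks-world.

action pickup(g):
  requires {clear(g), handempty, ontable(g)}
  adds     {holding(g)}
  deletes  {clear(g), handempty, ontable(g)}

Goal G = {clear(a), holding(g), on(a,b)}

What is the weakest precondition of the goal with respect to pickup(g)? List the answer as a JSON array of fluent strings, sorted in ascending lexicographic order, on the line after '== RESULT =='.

Regress:
  G ∩ del = {}  (empty — regression defined)
  G \ add = {clear(a), holding(g), on(a,b)} \ {holding(g)} = {clear(a), on(a,b)}
  ∪ pre   = {clear(a), on(a,b)} ∪ {clear(g), handempty, ontable(g)}
          = {clear(a), clear(g), handempty, on(a,b), ontable(g)}

== RESULT ==
["clear(a)", "clear(g)", "handempty", "on(a,b)", "ontable(g)"]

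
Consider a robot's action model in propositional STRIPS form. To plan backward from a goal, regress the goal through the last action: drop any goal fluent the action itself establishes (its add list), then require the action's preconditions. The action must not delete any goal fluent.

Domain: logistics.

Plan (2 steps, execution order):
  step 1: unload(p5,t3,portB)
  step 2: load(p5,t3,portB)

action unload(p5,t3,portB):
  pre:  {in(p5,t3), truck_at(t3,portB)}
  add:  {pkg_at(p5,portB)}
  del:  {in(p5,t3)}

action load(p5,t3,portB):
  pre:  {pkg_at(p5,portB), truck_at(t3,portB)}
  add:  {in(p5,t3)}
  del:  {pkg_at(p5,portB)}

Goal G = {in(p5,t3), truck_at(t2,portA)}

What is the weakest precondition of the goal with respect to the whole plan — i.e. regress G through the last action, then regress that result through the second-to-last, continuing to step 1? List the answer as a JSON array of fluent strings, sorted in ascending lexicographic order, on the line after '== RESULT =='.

Regress step by step:
  through step 2 (load(p5,t3,portB)): drop {in(p5,t3)}, keep {truck_at(t2,portA)}, require {pkg_at(p5,portB), truck_at(t3,portB)}
    → {pkg_at(p5,portB), truck_at(t2,portA), truck_at(t3,portB)}
  through step 1 (unload(p5,t3,portB)): drop {pkg_at(p5,portB)}, keep {truck_at(t2,portA), truck_at(t3,portB)}, require {in(p5,t3), truck_at(t3,portB)}
    → {in(p5,t3), truck_at(t2,portA), truck_at(t3,portB)}

== RESULT ==
["in(p5,t3)", "truck_at(t2,portA)", "truck_at(t3,portB)"]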